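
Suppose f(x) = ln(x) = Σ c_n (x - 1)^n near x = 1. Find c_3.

1/3

[(x - 1)^0] = 0;  [(x - 1)^1] = 1;  [(x - 1)^2] = -1/2;  [(x - 1)^3] = 1/3.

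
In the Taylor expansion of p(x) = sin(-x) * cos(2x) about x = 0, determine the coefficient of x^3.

13/6

Write out both Maclaurin series and multiply, keeping only the needed powers.
p(0) = 0
p′(0) = -1
p′′(0) = 0
p′′′(0) = 13
So c_3 = p′′′(0)/3! = 13/6.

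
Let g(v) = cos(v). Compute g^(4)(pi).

The coefficient of (v - pi)^4 in the expansion is -1/24, so g^(4)(pi) = 4! * (-1/24) = -1.

-1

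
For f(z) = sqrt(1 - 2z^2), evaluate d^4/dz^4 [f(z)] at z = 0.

The coefficient of z^4 in the expansion is -1/2, so f^(4)(0) = 4! * (-1/2) = -12.

-12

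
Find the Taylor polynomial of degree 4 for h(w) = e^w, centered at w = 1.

e*(w - 1)^4/24 + e*(w - 1)^3/6 + e*(w - 1)^2/2 + e*(w - 1) + e

[(w - 1)^0] = e;  [(w - 1)^1] = e;  [(w - 1)^2] = e/2;  [(w - 1)^3] = e/6;  [(w - 1)^4] = e/24.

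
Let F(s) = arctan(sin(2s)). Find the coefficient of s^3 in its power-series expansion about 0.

Plug the Maclaurin series of the inner function into that of the outer and collect terms.
F(0) = 0
F′(0) = 2
F′′(0) = 0
F′′′(0) = -24

-4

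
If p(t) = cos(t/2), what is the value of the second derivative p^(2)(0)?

-1/4

The coefficient of t^2 in the expansion is -1/8, so p′′(0) = 2! * (-1/8) = -1/4.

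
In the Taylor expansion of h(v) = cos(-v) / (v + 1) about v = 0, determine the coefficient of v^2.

1/2

Multiply the numerator's expansion by the denominator's geometric series.
h(0) = 1
h′(0) = -1
h′′(0) = 1
Dividing each by k! gives the coefficients c_0, ..., c_2.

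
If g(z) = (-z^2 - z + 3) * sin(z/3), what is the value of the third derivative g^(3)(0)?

-19/9

Distribute the polynomial across the series and collect like powers.
From the series, [z^3] g = -19/54; multiply by 3! = 6 to get -19/9.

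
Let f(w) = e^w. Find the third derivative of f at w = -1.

e^(-1)

Compute the successive derivatives at the expansion point and divide by k!.
The coefficient of (w + 1)^3 in the expansion is e^(-1)/6, so f′′′(-1) = 3! * (e^(-1)/6) = e^(-1).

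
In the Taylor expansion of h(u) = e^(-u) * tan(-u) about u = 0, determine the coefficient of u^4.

Take the Cauchy product of the two expansions.
[u^0] = 0;  [u^1] = -1;  [u^2] = 1;  [u^3] = -5/6;  [u^4] = 1/2.

1/2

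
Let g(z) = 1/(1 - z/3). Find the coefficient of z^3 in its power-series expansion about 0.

Apply the Taylor formula c_k = f^(k)(a)/k!.

1/27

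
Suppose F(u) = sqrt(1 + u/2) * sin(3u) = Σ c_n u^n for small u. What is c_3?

Expand each factor separately, then convolve coefficients.
[u^0] = 0;  [u^1] = 3;  [u^2] = 3/4;  [u^3] = -147/32.

-147/32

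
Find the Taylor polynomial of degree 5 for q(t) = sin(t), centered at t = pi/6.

[(t - pi/6)^0] = 1/2;  [(t - pi/6)^1] = sqrt(3)/2;  [(t - pi/6)^2] = -1/4;  [(t - pi/6)^3] = -sqrt(3)/12;  [(t - pi/6)^4] = 1/48;  [(t - pi/6)^5] = sqrt(3)/240.

sqrt(3)*(t - pi/6)^5/240 + (t - pi/6)^4/48 - sqrt(3)*(t - pi/6)^3/12 - (t - pi/6)^2/4 + sqrt(3)*(t - pi/6)/2 + 1/2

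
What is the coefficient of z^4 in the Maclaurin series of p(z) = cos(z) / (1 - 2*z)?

Multiply the numerator's expansion by the denominator's geometric series.
[z^0] = 1;  [z^1] = 2;  [z^2] = 7/2;  [z^3] = 7;  [z^4] = 337/24.

337/24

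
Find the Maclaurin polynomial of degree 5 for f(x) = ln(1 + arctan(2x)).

Let u equal the inner series; expand the outer function in u and truncate.
f(0) = 0
f′(0) = 2
f′′(0) = -4
f′′′(0) = 0
f^(4)(0) = 32
f^(5)(0) = 256
Dividing each by k! gives the coefficients c_0, ..., c_5.

32*x^5/15 + 4*x^4/3 - 2*x^2 + 2*x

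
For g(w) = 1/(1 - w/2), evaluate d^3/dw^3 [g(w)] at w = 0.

3/4

From the series, [w^3] g = 1/8; multiply by 3! = 6 to get 3/4.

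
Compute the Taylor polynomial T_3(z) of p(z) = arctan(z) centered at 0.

Apply the Taylor formula c_k = f^(k)(a)/k!.
[z^0] = 0;  [z^1] = 1;  [z^2] = 0;  [z^3] = -1/3.

-z^3/3 + z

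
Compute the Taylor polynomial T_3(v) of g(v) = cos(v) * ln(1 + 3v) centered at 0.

Multiply the two series term by term and collect like powers.
g(0) = 0
g′(0) = 3
g′′(0) = -9
g′′′(0) = 45
Dividing each by k! gives the coefficients c_0, ..., c_3.

15*v^3/2 - 9*v^2/2 + 3*v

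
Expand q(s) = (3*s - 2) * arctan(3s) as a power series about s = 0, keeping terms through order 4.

Multiply each power in the prefactor through the base expansion.
q(0) = 0
q′(0) = -6
q′′(0) = 18
q′′′(0) = 108
q^(4)(0) = -648

-27*s^4 + 18*s^3 + 9*s^2 - 6*s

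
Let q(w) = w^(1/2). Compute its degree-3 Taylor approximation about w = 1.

Differentiate repeatedly and evaluate at the center.
q(1) = 1
q′(1) = 1/2
q′′(1) = -1/4
q′′′(1) = 3/8
Then c_k = q^(k)(1)/k! gives each Taylor coefficient.

(w - 1)^3/16 - (w - 1)^2/8 + (w - 1)/2 + 1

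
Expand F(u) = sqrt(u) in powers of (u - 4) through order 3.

(u - 4)^3/512 - (u - 4)^2/64 + (u - 4)/4 + 2

Differentiate repeatedly and evaluate at the center.
F(4) = 2
F′(4) = 1/4
F′′(4) = -1/32
F′′′(4) = 3/256
Then c_k = F^(k)(4)/k! gives each Taylor coefficient.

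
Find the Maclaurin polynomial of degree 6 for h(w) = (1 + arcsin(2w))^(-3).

Let u equal the inner series; expand the outer function in u and truncate.
[w^0] = 1;  [w^1] = -6;  [w^2] = 24;  [w^3] = -84;  [w^4] = 272;  [w^5] = -4196/5;  [w^6] = 37504/15.

37504*w^6/15 - 4196*w^5/5 + 272*w^4 - 84*w^3 + 24*w^2 - 6*w + 1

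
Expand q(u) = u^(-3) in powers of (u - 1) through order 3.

-10*(u - 1)^3 + 6*(u - 1)^2 - 3*(u - 1) + 1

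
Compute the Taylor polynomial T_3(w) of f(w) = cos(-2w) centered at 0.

1 - 2*w^2

Compute the successive derivatives at the expansion point and divide by k!.
f(0) = 1
f′(0) = 0
f′′(0) = -4
f′′′(0) = 0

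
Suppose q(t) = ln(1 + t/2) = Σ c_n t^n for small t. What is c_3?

1/24

[t^0] = 0;  [t^1] = 1/2;  [t^2] = -1/8;  [t^3] = 1/24.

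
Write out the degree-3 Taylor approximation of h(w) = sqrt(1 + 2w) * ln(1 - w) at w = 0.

Take the Cauchy product of the two expansions.
h(0) = 0
h′(0) = -1
h′′(0) = -3
h′′′(0) = -2

-w^3/3 - 3*w^2/2 - w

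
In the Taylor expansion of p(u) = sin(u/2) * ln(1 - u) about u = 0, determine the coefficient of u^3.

-1/4

Write out both Maclaurin series and multiply, keeping only the needed powers.
p(0) = 0
p′(0) = 0
p′′(0) = -1
p′′′(0) = -3/2
So c_3 = p′′′(0)/3! = -1/4.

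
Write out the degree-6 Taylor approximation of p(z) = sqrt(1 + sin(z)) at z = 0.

-z^6/46080 + z^5/3840 + z^4/384 - z^3/48 - z^2/8 + z/2 + 1

Let u equal the inner series; expand the outer function in u and truncate.
p(0) = 1
p′(0) = 1/2
p′′(0) = -1/4
p′′′(0) = -1/8
p^(4)(0) = 1/16
p^(5)(0) = 1/32
p^(6)(0) = -1/64
Dividing each by k! gives the coefficients c_0, ..., c_6.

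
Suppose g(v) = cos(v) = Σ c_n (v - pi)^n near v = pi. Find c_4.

Differentiate repeatedly and evaluate at the center.
g(pi) = -1
g′(pi) = 0
g′′(pi) = 1
g′′′(pi) = 0
g^(4)(pi) = -1
So c_4 = g^(4)(pi)/4! = -1/24.

-1/24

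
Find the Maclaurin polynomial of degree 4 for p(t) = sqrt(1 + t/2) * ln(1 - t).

Write out both Maclaurin series and multiply, keeping only the needed powers.
p(0) = 0
p′(0) = -1
p′′(0) = -3/2
p′′′(0) = -41/16
p^(4)(0) = -125/16

-125*t^4/384 - 41*t^3/96 - 3*t^2/4 - t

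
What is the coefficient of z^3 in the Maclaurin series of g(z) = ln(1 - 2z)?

g(0) = 0
g′(0) = -2
g′′(0) = -4
g′′′(0) = -16
So c_3 = g′′′(0)/3! = -8/3.

-8/3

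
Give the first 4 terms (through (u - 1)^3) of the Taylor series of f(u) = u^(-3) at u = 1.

f(1) = 1
f′(1) = -3
f′′(1) = 12
f′′′(1) = -60

-10*(u - 1)^3 + 6*(u - 1)^2 - 3*(u - 1) + 1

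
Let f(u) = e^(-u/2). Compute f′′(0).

1/4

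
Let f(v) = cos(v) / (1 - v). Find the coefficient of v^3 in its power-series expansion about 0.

1/2

Use 1/(1 - r) = Σ r^k on the denominator, then take the Cauchy product.
[v^0] = 1;  [v^1] = 1;  [v^2] = 1/2;  [v^3] = 1/2.
So c_3 = f′′′(0)/3! = 1/2.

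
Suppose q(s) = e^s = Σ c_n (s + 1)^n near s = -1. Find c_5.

e^(-1)/120

Compute the successive derivatives at the expansion point and divide by k!.
q(-1) = e^(-1)
q′(-1) = e^(-1)
q′′(-1) = e^(-1)
q′′′(-1) = e^(-1)
q^(4)(-1) = e^(-1)
q^(5)(-1) = e^(-1)
Then c_k = q^(k)(-1)/k! gives each Taylor coefficient.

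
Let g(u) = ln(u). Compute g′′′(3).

2/27

The coefficient of (u - 3)^3 in the expansion is 1/81, so g′′′(3) = 3! * (1/81) = 2/27.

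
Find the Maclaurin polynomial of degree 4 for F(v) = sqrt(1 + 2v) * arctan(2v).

Multiply the two series term by term and collect like powers.
F(0) = 0
F′(0) = 2
F′′(0) = 4
F′′′(0) = -22
F^(4)(0) = -40

-5*v^4/3 - 11*v^3/3 + 2*v^2 + 2*v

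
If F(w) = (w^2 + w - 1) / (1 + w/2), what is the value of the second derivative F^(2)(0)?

Multiply each power in the prefactor through the base expansion.
From the series, [w^2] F = 1/4; multiply by 2! = 2 to get 1/2.

1/2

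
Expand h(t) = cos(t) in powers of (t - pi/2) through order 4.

(t - pi/2)^3/6 - (t - pi/2)

h(pi/2) = 0
h′(pi/2) = -1
h′′(pi/2) = 0
h′′′(pi/2) = 1
h^(4)(pi/2) = 0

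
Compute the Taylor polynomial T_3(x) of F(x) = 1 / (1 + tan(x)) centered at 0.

-4*x^3/3 + x^2 - x + 1

Expand as Σ (-1)^k u^k with u equal to the inner function's series.
[x^0] = 1;  [x^1] = -1;  [x^2] = 1;  [x^3] = -4/3.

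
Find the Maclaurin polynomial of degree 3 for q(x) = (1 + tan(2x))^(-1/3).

-184*x^3/81 + 8*x^2/9 - 2*x/3 + 1

Plug the Maclaurin series of the inner function into that of the outer and collect terms.
q(0) = 1
q′(0) = -2/3
q′′(0) = 16/9
q′′′(0) = -368/27
Then c_k = q^(k)(0)/k! gives each Taylor coefficient.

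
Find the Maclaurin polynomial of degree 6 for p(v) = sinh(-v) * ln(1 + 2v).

Write out both Maclaurin series and multiply, keeping only the needed powers.
p(0) = 0
p′(0) = 0
p′′(0) = -4
p′′′(0) = 12
p^(4)(0) = -72
p^(5)(0) = 520
p^(6)(0) = -4940

-247*v^6/36 + 13*v^5/3 - 3*v^4 + 2*v^3 - 2*v^2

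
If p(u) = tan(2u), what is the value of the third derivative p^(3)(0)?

16

The coefficient of u^3 in the expansion is 8/3, so p′′′(0) = 3! * (8/3) = 16.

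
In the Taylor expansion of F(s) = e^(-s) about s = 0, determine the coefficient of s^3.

[s^0] = 1;  [s^1] = -1;  [s^2] = 1/2;  [s^3] = -1/6.
So c_3 = F′′′(0)/3! = -1/6.

-1/6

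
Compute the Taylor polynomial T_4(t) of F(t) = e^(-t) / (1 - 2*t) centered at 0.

233*t^4/24 + 29*t^3/6 + 5*t^2/2 + t + 1

Multiply the numerator's expansion by the denominator's geometric series.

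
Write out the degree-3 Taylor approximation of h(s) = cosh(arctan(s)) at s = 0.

Let u equal the inner series; expand the outer function in u and truncate.
h(0) = 1
h′(0) = 0
h′′(0) = 1
h′′′(0) = 0
Then c_k = h^(k)(0)/k! gives each Taylor coefficient.

s^2/2 + 1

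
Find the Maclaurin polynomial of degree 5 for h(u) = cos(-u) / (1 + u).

-13*u^5/24 + 13*u^4/24 - u^3/2 + u^2/2 - u + 1

Write out both Maclaurin series and multiply, keeping only the needed powers.
[u^0] = 1;  [u^1] = -1;  [u^2] = 1/2;  [u^3] = -1/2;  [u^4] = 13/24;  [u^5] = -13/24.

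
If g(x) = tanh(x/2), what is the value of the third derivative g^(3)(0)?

-1/4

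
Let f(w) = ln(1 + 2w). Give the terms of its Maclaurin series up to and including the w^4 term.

f(0) = 0
f′(0) = 2
f′′(0) = -4
f′′′(0) = 16
f^(4)(0) = -96
Then c_k = f^(k)(0)/k! gives each Taylor coefficient.

-4*w^4 + 8*w^3/3 - 2*w^2 + 2*w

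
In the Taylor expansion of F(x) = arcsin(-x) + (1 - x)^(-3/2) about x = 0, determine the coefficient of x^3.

Combine the two series term by term.
F(0) = 1
F′(0) = 1/2
F′′(0) = 15/4
F′′′(0) = 97/8

97/48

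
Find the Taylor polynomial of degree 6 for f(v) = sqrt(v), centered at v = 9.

f(9) = 3
f′(9) = 1/6
f′′(9) = -1/108
f′′′(9) = 1/648
f^(4)(9) = -5/11664
f^(5)(9) = 35/209952
f^(6)(9) = -35/419904
Dividing each by k! gives the coefficients c_0, ..., c_6.

-7*(v - 9)^6/60466176 + 7*(v - 9)^5/5038848 - 5*(v - 9)^4/279936 + (v - 9)^3/3888 - (v - 9)^2/216 + (v - 9)/6 + 3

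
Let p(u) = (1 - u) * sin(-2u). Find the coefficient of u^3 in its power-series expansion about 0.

Multiply each power in the prefactor through the base expansion.
So c_3 = p′′′(0)/3! = 4/3.

4/3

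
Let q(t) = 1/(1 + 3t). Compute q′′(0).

The coefficient of t^2 in the expansion is 9, so q′′(0) = 2! * (9) = 18.

18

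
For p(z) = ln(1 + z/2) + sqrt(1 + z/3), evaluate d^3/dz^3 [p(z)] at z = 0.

19/72

Expand each term separately and add.
From the series, [z^3] p = 19/432; multiply by 3! = 6 to get 19/72.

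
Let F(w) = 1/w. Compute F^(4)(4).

3/128

The coefficient of (w - 4)^4 in the expansion is 1/1024, so F^(4)(4) = 4! * (1/1024) = 3/128.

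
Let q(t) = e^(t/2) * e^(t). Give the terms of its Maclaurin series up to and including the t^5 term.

81*t^5/1280 + 27*t^4/128 + 9*t^3/16 + 9*t^2/8 + 3*t/2 + 1

Write out both Maclaurin series and multiply, keeping only the needed powers.
q(0) = 1
q′(0) = 3/2
q′′(0) = 9/4
q′′′(0) = 27/8
q^(4)(0) = 81/16
q^(5)(0) = 243/32
The Taylor polynomial is Σ q^(k)(0)/k! · t^k.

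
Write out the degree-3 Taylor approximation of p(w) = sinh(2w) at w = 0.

p(0) = 0
p′(0) = 2
p′′(0) = 0
p′′′(0) = 8

4*w^3/3 + 2*w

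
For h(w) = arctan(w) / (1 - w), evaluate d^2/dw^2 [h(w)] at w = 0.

2

Multiply the numerator's expansion by the denominator's geometric series.
The coefficient of w^2 in the expansion is 1, so h′′(0) = 2! * (1) = 2.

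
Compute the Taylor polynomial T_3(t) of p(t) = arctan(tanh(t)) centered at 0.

-2*t^3/3 + t

Substitute the inner expansion into the outer series and collect powers.
p(0) = 0
p′(0) = 1
p′′(0) = 0
p′′′(0) = -4
Dividing each by k! gives the coefficients c_0, ..., c_3.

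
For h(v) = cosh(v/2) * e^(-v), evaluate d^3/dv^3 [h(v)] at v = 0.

Take the Cauchy product of the two expansions.
The coefficient of v^3 in the expansion is -7/24, so h′′′(0) = 3! * (-7/24) = -7/4.

-7/4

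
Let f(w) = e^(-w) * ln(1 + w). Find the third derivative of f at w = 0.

Take the Cauchy product of the two expansions.
From the series, [w^3] f = 4/3; multiply by 3! = 6 to get 8.

8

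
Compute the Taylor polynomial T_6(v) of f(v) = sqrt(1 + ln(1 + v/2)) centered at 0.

-22819*v^6/2949120 + 1609*v^5/122880 - 143*v^4/6144 + 17*v^3/384 - 3*v^2/32 + v/4 + 1

Let u equal the inner series; expand the outer function in u and truncate.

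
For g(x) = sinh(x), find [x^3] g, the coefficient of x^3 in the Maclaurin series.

1/6

Use the known series and substitute for the argument.
g(0) = 0
g′(0) = 1
g′′(0) = 0
g′′′(0) = 1
So c_3 = g′′′(0)/3! = 1/6.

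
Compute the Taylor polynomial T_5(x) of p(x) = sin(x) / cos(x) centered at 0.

Invert the denominator's series and multiply.
[x^0] = 0;  [x^1] = 1;  [x^2] = 0;  [x^3] = 1/3;  [x^4] = 0;  [x^5] = 2/15.

2*x^5/15 + x^3/3 + x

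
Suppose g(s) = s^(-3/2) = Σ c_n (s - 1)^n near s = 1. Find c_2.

[(s - 1)^0] = 1;  [(s - 1)^1] = -3/2;  [(s - 1)^2] = 15/8.

15/8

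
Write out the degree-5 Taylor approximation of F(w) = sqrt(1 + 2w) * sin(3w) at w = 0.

12*w^5/5 - 3*w^4 - 6*w^3 + 3*w^2 + 3*w

Multiply the two series term by term and collect like powers.
F(0) = 0
F′(0) = 3
F′′(0) = 6
F′′′(0) = -36
F^(4)(0) = -72
F^(5)(0) = 288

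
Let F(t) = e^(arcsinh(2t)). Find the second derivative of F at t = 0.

Plug the Maclaurin series of the inner function into that of the outer and collect terms.
From the series, [t^2] F = 2; multiply by 2! = 2 to get 4.

4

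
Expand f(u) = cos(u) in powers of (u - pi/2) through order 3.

f(pi/2) = 0
f′(pi/2) = -1
f′′(pi/2) = 0
f′′′(pi/2) = 1

(u - pi/2)^3/6 - (u - pi/2)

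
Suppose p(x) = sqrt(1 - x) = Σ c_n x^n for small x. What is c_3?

[x^0] = 1;  [x^1] = -1/2;  [x^2] = -1/8;  [x^3] = -1/16.

-1/16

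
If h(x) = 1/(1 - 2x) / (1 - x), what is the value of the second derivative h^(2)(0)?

Expand each factor separately, then convolve coefficients.
From the series, [x^2] h = 7; multiply by 2! = 2 to get 14.

14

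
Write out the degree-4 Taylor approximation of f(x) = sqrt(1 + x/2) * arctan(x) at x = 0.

Take the Cauchy product of the two expansions.
[x^0] = 0;  [x^1] = 1;  [x^2] = 1/4;  [x^3] = -35/96;  [x^4] = -29/384.

-29*x^4/384 - 35*x^3/96 + x^2/4 + x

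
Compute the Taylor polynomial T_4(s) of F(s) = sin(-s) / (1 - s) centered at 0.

-5*s^4/6 - 5*s^3/6 - s^2 - s

Expand each factor separately, then convolve coefficients.
F(0) = 0
F′(0) = -1
F′′(0) = -2
F′′′(0) = -5
F^(4)(0) = -20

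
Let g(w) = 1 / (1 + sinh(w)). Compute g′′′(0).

Expand as Σ (-1)^k u^k with u equal to the inner function's series.
The coefficient of w^3 in the expansion is -7/6, so g′′′(0) = 3! * (-7/6) = -7.

-7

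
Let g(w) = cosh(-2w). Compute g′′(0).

4

From the series, [w^2] g = 2; multiply by 2! = 2 to get 4.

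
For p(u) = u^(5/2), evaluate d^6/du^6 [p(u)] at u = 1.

The coefficient of (u - 1)^6 in the expansion is -5/1024, so p^(6)(1) = 6! * (-5/1024) = -225/64.

-225/64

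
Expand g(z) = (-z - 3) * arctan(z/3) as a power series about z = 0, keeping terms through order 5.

Distribute the polynomial across the series and collect like powers.
g(0) = 0
g′(0) = -1
g′′(0) = -2/3
g′′′(0) = 2/9
g^(4)(0) = 8/27
g^(5)(0) = -8/27
Then c_k = g^(k)(0)/k! gives each Taylor coefficient.

-z^5/405 + z^4/81 + z^3/27 - z^2/3 - z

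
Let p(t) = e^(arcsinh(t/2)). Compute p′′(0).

Let u equal the inner series; expand the outer function in u and truncate.
From the series, [t^2] p = 1/8; multiply by 2! = 2 to get 1/4.

1/4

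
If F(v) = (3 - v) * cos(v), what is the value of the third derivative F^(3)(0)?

3

Distribute the polynomial across the series and collect like powers.
From the series, [v^3] F = 1/2; multiply by 3! = 6 to get 3.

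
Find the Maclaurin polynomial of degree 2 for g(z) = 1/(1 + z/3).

z^2/9 - z/3 + 1

g(0) = 1
g′(0) = -1/3
g′′(0) = 2/9
The Taylor polynomial is Σ g^(k)(0)/k! · z^k.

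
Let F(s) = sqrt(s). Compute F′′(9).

From the series, [(s - 9)^2] F = -1/216; multiply by 2! = 2 to get -1/108.

-1/108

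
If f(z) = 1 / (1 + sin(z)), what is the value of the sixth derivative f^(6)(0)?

Expand as Σ (-1)^k u^k with u equal to the inner function's series.
From the series, [z^6] f = 17/45; multiply by 6! = 720 to get 272.

272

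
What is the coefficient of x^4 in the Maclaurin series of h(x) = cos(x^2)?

h(0) = 1
h′(0) = 0
h′′(0) = 0
h′′′(0) = 0
h^(4)(0) = -12
Then c_k = h^(k)(0)/k! gives each Taylor coefficient.

-1/2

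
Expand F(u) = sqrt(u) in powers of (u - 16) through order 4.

Apply the Taylor formula c_k = f^(k)(a)/k!.
[(u - 16)^0] = 4;  [(u - 16)^1] = 1/8;  [(u - 16)^2] = -1/512;  [(u - 16)^3] = 1/16384;  [(u - 16)^4] = -5/2097152.

-5*(u - 16)^4/2097152 + (u - 16)^3/16384 - (u - 16)^2/512 + (u - 16)/8 + 4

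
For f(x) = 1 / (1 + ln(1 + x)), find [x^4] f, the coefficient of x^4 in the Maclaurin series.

11/3

Expand as Σ (-1)^k u^k with u equal to the inner function's series.
f(0) = 1
f′(0) = -1
f′′(0) = 3
f′′′(0) = -14
f^(4)(0) = 88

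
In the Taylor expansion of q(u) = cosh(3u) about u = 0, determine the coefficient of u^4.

27/8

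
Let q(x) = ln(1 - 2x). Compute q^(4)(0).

From the series, [x^4] q = -4; multiply by 4! = 24 to get -96.

-96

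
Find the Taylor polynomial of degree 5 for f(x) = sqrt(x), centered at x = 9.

7*(x - 9)^5/5038848 - 5*(x - 9)^4/279936 + (x - 9)^3/3888 - (x - 9)^2/216 + (x - 9)/6 + 3

f(9) = 3
f′(9) = 1/6
f′′(9) = -1/108
f′′′(9) = 1/648
f^(4)(9) = -5/11664
f^(5)(9) = 35/209952
Then c_k = f^(k)(9)/k! gives each Taylor coefficient.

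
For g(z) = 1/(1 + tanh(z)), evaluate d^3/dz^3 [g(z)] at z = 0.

-4

Compose series: expand the inner function first, then feed it into the outer expansion.
The coefficient of z^3 in the expansion is -2/3, so g′′′(0) = 3! * (-2/3) = -4.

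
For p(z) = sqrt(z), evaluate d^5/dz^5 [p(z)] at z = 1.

105/32

The coefficient of (z - 1)^5 in the expansion is 7/256, so p^(5)(1) = 5! * (7/256) = 105/32.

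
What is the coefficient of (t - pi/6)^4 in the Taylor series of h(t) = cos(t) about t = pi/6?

sqrt(3)/48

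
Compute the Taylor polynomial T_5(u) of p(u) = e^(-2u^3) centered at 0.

p(0) = 1
p′(0) = 0
p′′(0) = 0
p′′′(0) = -12
p^(4)(0) = 0
p^(5)(0) = 0

1 - 2*u^3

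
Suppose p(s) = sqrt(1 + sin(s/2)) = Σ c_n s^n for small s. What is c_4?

1/6144

Compose series: expand the inner function first, then feed it into the outer expansion.
So c_4 = p^(4)(0)/4! = 1/6144.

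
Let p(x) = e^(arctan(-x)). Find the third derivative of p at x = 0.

Let u equal the inner series; expand the outer function in u and truncate.
The coefficient of x^3 in the expansion is 1/6, so p′′′(0) = 3! * (1/6) = 1.

1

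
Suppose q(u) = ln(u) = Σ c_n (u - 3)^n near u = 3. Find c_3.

Compute the successive derivatives at the expansion point and divide by k!.
[(u - 3)^0] = ln(3);  [(u - 3)^1] = 1/3;  [(u - 3)^2] = -1/18;  [(u - 3)^3] = 1/81.

1/81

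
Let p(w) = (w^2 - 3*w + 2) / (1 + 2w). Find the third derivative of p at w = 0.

Shift and add copies of the series according to the polynomial's terms.
The coefficient of w^3 in the expansion is -30, so p′′′(0) = 3! * (-30) = -180.

-180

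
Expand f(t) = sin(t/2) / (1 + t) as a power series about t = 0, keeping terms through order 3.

Take the Cauchy product of the two expansions.
f(0) = 0
f′(0) = 1/2
f′′(0) = -1
f′′′(0) = 23/8
Then c_k = f^(k)(0)/k! gives each Taylor coefficient.

23*t^3/48 - t^2/2 + t/2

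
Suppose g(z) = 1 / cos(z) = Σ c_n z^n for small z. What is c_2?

Divide the numerator series by the denominator series (power-series long division).

1/2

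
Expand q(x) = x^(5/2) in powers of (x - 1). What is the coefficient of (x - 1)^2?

q(1) = 1
q′(1) = 5/2
q′′(1) = 15/4
Dividing each by k! gives the coefficients c_0, ..., c_2.

15/8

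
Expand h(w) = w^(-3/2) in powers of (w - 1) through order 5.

[(w - 1)^0] = 1;  [(w - 1)^1] = -3/2;  [(w - 1)^2] = 15/8;  [(w - 1)^3] = -35/16;  [(w - 1)^4] = 315/128;  [(w - 1)^5] = -693/256.

-693*(w - 1)^5/256 + 315*(w - 1)^4/128 - 35*(w - 1)^3/16 + 15*(w - 1)^2/8 - 3*(w - 1)/2 + 1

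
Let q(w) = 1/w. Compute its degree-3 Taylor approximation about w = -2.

q(-2) = -1/2
q′(-2) = -1/4
q′′(-2) = -1/4
q′′′(-2) = -3/8

-(w + 2)^3/16 - (w + 2)^2/8 - (w + 2)/4 - 1/2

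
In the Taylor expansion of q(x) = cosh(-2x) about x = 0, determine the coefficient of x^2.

q(0) = 1
q′(0) = 0
q′′(0) = 4
Dividing each by k! gives the coefficients c_0, ..., c_2.

2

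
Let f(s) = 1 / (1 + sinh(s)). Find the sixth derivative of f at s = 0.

1232

Expand as Σ (-1)^k u^k with u equal to the inner function's series.
The coefficient of s^6 in the expansion is 77/45, so f^(6)(0) = 6! * (77/45) = 1232.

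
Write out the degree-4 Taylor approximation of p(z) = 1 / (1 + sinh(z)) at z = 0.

Expand as Σ (-1)^k u^k with u equal to the inner function's series.

4*z^4/3 - 7*z^3/6 + z^2 - z + 1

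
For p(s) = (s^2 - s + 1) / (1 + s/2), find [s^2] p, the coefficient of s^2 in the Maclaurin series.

7/4

Distribute the polynomial across the series and collect like powers.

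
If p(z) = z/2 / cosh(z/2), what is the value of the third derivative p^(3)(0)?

Invert the denominator's series and multiply.
The coefficient of z^3 in the expansion is -1/16, so p′′′(0) = 3! * (-1/16) = -3/8.

-3/8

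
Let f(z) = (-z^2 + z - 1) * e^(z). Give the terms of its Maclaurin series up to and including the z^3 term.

Shift and add copies of the series according to the polynomial's terms.
f(0) = -1
f′(0) = 0
f′′(0) = -1
f′′′(0) = -4
The Taylor polynomial is Σ f^(k)(0)/k! · z^k.

-2*z^3/3 - z^2/2 - 1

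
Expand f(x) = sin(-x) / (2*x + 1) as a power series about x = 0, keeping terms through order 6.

Expand 1/(denominator) as a geometric series and multiply by the numerator's series.
f(0) = 0
f′(0) = -1
f′′(0) = 4
f′′′(0) = -23
f^(4)(0) = 184
f^(5)(0) = -1841
f^(6)(0) = 22092
The Taylor polynomial is Σ f^(k)(0)/k! · x^k.

1841*x^6/60 - 1841*x^5/120 + 23*x^4/3 - 23*x^3/6 + 2*x^2 - x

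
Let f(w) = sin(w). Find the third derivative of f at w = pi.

From the series, [(w - pi)^3] f = 1/6; multiply by 3! = 6 to get 1.

1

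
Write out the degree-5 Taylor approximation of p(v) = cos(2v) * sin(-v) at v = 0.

Take the Cauchy product of the two expansions.

-121*v^5/120 + 13*v^3/6 - v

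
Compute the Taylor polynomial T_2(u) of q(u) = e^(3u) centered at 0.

q(0) = 1
q′(0) = 3
q′′(0) = 9
Then c_k = q^(k)(0)/k! gives each Taylor coefficient.

9*u^2/2 + 3*u + 1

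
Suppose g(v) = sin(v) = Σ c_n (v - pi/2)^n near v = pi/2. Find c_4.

1/24

[(v - pi/2)^0] = 1;  [(v - pi/2)^1] = 0;  [(v - pi/2)^2] = -1/2;  [(v - pi/2)^3] = 0;  [(v - pi/2)^4] = 1/24.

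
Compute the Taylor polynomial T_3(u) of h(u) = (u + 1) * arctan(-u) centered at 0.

Shift and add copies of the series according to the polynomial's terms.
[u^0] = 0;  [u^1] = -1;  [u^2] = -1;  [u^3] = 1/3.

u^3/3 - u^2 - u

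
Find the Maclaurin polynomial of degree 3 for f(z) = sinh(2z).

4*z^3/3 + 2*z

f(0) = 0
f′(0) = 2
f′′(0) = 0
f′′′(0) = 8
Dividing each by k! gives the coefficients c_0, ..., c_3.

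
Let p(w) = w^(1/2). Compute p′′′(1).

Use the known series and substitute for the argument.
The coefficient of (w - 1)^3 in the expansion is 1/16, so p′′′(1) = 3! * (1/16) = 3/8.

3/8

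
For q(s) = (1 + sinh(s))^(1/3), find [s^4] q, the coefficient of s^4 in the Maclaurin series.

Let u equal the inner series; expand the outer function in u and truncate.
So c_4 = q^(4)(0)/4! = -19/243.

-19/243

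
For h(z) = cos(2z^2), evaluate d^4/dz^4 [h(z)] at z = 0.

The coefficient of z^4 in the expansion is -2, so h^(4)(0) = 4! * (-2) = -48.

-48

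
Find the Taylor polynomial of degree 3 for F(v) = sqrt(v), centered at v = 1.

Use the known series and substitute for the argument.
[(v - 1)^0] = 1;  [(v - 1)^1] = 1/2;  [(v - 1)^2] = -1/8;  [(v - 1)^3] = 1/16.

(v - 1)^3/16 - (v - 1)^2/8 + (v - 1)/2 + 1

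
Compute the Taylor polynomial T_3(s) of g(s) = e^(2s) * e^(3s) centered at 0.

125*s^3/6 + 25*s^2/2 + 5*s + 1

Write out both Maclaurin series and multiply, keeping only the needed powers.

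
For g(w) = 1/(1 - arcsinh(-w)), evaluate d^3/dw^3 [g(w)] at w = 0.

-5

Let u equal the inner series; expand the outer function in u and truncate.
The coefficient of w^3 in the expansion is -5/6, so g′′′(0) = 3! * (-5/6) = -5.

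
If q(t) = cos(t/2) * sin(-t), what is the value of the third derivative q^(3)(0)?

Write out both Maclaurin series and multiply, keeping only the needed powers.
The coefficient of t^3 in the expansion is 7/24, so q′′′(0) = 3! * (7/24) = 7/4.

7/4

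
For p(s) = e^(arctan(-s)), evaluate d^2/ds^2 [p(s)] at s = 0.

Plug the Maclaurin series of the inner function into that of the outer and collect terms.
The coefficient of s^2 in the expansion is 1/2, so p′′(0) = 2! * (1/2) = 1.

1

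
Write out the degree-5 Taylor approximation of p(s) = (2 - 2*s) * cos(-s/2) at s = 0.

-s^5/192 + s^4/192 + s^3/4 - s^2/4 - 2*s + 2

Shift and add copies of the series according to the polynomial's terms.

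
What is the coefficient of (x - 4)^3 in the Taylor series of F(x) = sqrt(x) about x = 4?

1/512

Differentiate repeatedly and evaluate at the center.
So c_3 = F′′′(4)/3! = 1/512.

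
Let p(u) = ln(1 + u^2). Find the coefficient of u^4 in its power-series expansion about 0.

Compute the successive derivatives at the expansion point and divide by k!.
[u^0] = 0;  [u^1] = 0;  [u^2] = 1;  [u^3] = 0;  [u^4] = -1/2.

-1/2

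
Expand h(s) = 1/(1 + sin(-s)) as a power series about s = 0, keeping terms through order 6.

17*s^6/45 + 61*s^5/120 + 2*s^4/3 + 5*s^3/6 + s^2 + s + 1

Let u equal the inner series; expand the outer function in u and truncate.
h(0) = 1
h′(0) = 1
h′′(0) = 2
h′′′(0) = 5
h^(4)(0) = 16
h^(5)(0) = 61
h^(6)(0) = 272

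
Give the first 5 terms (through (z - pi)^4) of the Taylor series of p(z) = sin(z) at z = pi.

(z - pi)^3/6 - (z - pi)

Apply the Taylor formula c_k = f^(k)(a)/k!.
p(pi) = 0
p′(pi) = -1
p′′(pi) = 0
p′′′(pi) = 1
p^(4)(pi) = 0
Then c_k = p^(k)(pi)/k! gives each Taylor coefficient.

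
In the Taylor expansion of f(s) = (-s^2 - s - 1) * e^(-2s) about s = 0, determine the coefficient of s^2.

Distribute the polynomial across the series and collect like powers.
[s^0] = -1;  [s^1] = 1;  [s^2] = -1.

-1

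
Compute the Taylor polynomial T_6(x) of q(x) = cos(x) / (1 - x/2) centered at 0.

Write out both Maclaurin series and multiply, keeping only the needed powers.
q(0) = 1
q′(0) = 1/2
q′′(0) = -1/2
q′′′(0) = -3/4
q^(4)(0) = -1/2
q^(5)(0) = -5/4
q^(6)(0) = -19/4

-19*x^6/2880 - x^5/96 - x^4/48 - x^3/8 - x^2/4 + x/2 + 1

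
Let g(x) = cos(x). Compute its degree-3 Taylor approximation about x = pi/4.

[(x - pi/4)^0] = sqrt(2)/2;  [(x - pi/4)^1] = -sqrt(2)/2;  [(x - pi/4)^2] = -sqrt(2)/4;  [(x - pi/4)^3] = sqrt(2)/12.

sqrt(2)*(x - pi/4)^3/12 - sqrt(2)*(x - pi/4)^2/4 - sqrt(2)*(x - pi/4)/2 + sqrt(2)/2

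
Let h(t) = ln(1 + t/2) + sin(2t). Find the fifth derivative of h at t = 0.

131/4

Expand each term separately and add.
The coefficient of t^5 in the expansion is 131/480, so h^(5)(0) = 5! * (131/480) = 131/4.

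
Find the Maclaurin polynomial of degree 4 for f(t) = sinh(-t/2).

-t^3/48 - t/2

f(0) = 0
f′(0) = -1/2
f′′(0) = 0
f′′′(0) = -1/8
f^(4)(0) = 0
Dividing each by k! gives the coefficients c_0, ..., c_4.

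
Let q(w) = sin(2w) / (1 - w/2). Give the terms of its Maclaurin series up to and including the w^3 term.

Write out both Maclaurin series and multiply, keeping only the needed powers.
q(0) = 0
q′(0) = 2
q′′(0) = 2
q′′′(0) = -5

-5*w^3/6 + w^2 + 2*w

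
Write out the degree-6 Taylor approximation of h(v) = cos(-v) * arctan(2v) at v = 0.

469*v^5/60 - 11*v^3/3 + 2*v

Write out both Maclaurin series and multiply, keeping only the needed powers.
h(0) = 0
h′(0) = 2
h′′(0) = 0
h′′′(0) = -22
h^(4)(0) = 0
h^(5)(0) = 938
h^(6)(0) = 0
Then c_k = h^(k)(0)/k! gives each Taylor coefficient.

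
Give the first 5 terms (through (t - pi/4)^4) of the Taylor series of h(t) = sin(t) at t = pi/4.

Differentiate repeatedly and evaluate at the center.
h(pi/4) = sqrt(2)/2
h′(pi/4) = sqrt(2)/2
h′′(pi/4) = -sqrt(2)/2
h′′′(pi/4) = -sqrt(2)/2
h^(4)(pi/4) = sqrt(2)/2
The Taylor polynomial is Σ h^(k)(pi/4)/k! · (t - pi/4)^k.

sqrt(2)*(t - pi/4)^4/48 - sqrt(2)*(t - pi/4)^3/12 - sqrt(2)*(t - pi/4)^2/4 + sqrt(2)*(t - pi/4)/2 + sqrt(2)/2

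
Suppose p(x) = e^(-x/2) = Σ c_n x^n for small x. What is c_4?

1/384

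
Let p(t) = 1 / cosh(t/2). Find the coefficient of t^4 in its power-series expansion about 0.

Invert the denominator's series and multiply.
[t^0] = 1;  [t^1] = 0;  [t^2] = -1/8;  [t^3] = 0;  [t^4] = 5/384.

5/384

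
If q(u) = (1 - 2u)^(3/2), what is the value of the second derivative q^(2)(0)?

The coefficient of u^2 in the expansion is 3/2, so q′′(0) = 2! * (3/2) = 3.

3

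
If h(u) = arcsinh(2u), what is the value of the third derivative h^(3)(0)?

Apply the Taylor formula c_k = f^(k)(a)/k!.
The coefficient of u^3 in the expansion is -4/3, so h′′′(0) = 3! * (-4/3) = -8.

-8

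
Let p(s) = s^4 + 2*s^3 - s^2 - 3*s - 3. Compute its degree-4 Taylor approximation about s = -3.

p(-3) = 24
p′(-3) = -51
p′′(-3) = 70
p′′′(-3) = -60
p^(4)(-3) = 24

(s + 3)^4 - 10*(s + 3)^3 + 35*(s + 3)^2 - 51*(s + 3) + 24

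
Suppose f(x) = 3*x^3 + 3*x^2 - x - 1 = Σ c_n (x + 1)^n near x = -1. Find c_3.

[(x + 1)^0] = 0;  [(x + 1)^1] = 2;  [(x + 1)^2] = -6;  [(x + 1)^3] = 3.
So c_3 = f′′′(-1)/3! = 3.

3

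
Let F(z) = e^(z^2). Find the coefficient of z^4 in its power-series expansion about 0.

Compute the successive derivatives at the expansion point and divide by k!.
[z^0] = 1;  [z^1] = 0;  [z^2] = 1;  [z^3] = 0;  [z^4] = 1/2.

1/2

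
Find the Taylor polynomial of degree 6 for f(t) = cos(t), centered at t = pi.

Apply the Taylor formula c_k = f^(k)(a)/k!.
[(t - pi)^0] = -1;  [(t - pi)^1] = 0;  [(t - pi)^2] = 1/2;  [(t - pi)^3] = 0;  [(t - pi)^4] = -1/24;  [(t - pi)^5] = 0;  [(t - pi)^6] = 1/720.

(t - pi)^6/720 - (t - pi)^4/24 + (t - pi)^2/2 - 1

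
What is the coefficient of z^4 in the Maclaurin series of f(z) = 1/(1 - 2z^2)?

4

Differentiate repeatedly and evaluate at the center.
[z^0] = 1;  [z^1] = 0;  [z^2] = 2;  [z^3] = 0;  [z^4] = 4.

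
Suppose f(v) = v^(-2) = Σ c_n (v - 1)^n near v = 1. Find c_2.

Apply the Taylor formula c_k = f^(k)(a)/k!.
[(v - 1)^0] = 1;  [(v - 1)^1] = -2;  [(v - 1)^2] = 3.

3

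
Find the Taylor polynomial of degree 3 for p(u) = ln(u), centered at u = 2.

(u - 2)^3/24 - (u - 2)^2/8 + (u - 2)/2 + ln(2)

Differentiate repeatedly and evaluate at the center.
p(2) = ln(2)
p′(2) = 1/2
p′′(2) = -1/4
p′′′(2) = 1/4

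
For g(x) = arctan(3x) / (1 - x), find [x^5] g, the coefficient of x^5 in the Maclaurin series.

213/5

Expand each factor separately, then convolve coefficients.
So c_5 = g^(5)(0)/5! = 213/5.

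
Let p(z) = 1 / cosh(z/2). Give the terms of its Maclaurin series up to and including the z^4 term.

Invert the denominator's series and multiply.

5*z^4/384 - z^2/8 + 1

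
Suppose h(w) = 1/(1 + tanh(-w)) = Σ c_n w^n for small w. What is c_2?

1

Let u equal the inner series; expand the outer function in u and truncate.
[w^0] = 1;  [w^1] = 1;  [w^2] = 1.
So c_2 = h′′(0)/2! = 1.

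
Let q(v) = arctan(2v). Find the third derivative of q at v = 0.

-16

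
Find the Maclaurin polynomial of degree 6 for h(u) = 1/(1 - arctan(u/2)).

u^6/360 + u^5/160 + u^4/48 + u^3/12 + u^2/4 + u/2 + 1

Plug the Maclaurin series of the inner function into that of the outer and collect terms.
h(0) = 1
h′(0) = 1/2
h′′(0) = 1/2
h′′′(0) = 1/2
h^(4)(0) = 1/2
h^(5)(0) = 3/4
h^(6)(0) = 2
Then c_k = h^(k)(0)/k! gives each Taylor coefficient.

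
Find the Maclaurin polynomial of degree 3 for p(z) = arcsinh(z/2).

-z^3/48 + z/2

Differentiate repeatedly and evaluate at the center.
[z^0] = 0;  [z^1] = 1/2;  [z^2] = 0;  [z^3] = -1/48.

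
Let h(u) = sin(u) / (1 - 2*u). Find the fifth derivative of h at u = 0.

1841

Multiply the numerator's expansion by the denominator's geometric series.
The coefficient of u^5 in the expansion is 1841/120, so h^(5)(0) = 5! * (1841/120) = 1841.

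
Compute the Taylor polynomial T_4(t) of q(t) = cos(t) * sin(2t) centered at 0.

Expand each factor separately, then convolve coefficients.

-7*t^3/3 + 2*t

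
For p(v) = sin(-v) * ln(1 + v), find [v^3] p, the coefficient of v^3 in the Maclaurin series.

Multiply the two series term by term and collect like powers.
p(0) = 0
p′(0) = 0
p′′(0) = -2
p′′′(0) = 3
The Taylor polynomial is Σ p^(k)(0)/k! · v^k.

1/2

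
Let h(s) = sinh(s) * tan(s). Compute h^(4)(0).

Write out both Maclaurin series and multiply, keeping only the needed powers.
The coefficient of s^4 in the expansion is 1/2, so h^(4)(0) = 4! * (1/2) = 12.

12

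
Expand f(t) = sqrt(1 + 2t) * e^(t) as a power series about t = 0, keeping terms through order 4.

-t^4/6 + 2*t^3/3 + t^2 + 2*t + 1

Expand each factor separately, then convolve coefficients.
f(0) = 1
f′(0) = 2
f′′(0) = 2
f′′′(0) = 4
f^(4)(0) = -4
Then c_k = f^(k)(0)/k! gives each Taylor coefficient.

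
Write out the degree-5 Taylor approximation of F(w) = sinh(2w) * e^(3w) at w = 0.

Multiply the two series term by term and collect like powers.
F(0) = 0
F′(0) = 2
F′′(0) = 12
F′′′(0) = 62
F^(4)(0) = 312
F^(5)(0) = 1562
The Taylor polynomial is Σ F^(k)(0)/k! · w^k.

781*w^5/60 + 13*w^4 + 31*w^3/3 + 6*w^2 + 2*w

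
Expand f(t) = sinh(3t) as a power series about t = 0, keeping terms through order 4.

f(0) = 0
f′(0) = 3
f′′(0) = 0
f′′′(0) = 27
f^(4)(0) = 0

9*t^3/2 + 3*t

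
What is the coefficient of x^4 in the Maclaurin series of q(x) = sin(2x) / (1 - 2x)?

Take the Cauchy product of the two expansions.
q(0) = 0
q′(0) = 2
q′′(0) = 8
q′′′(0) = 40
q^(4)(0) = 320
So c_4 = q^(4)(0)/4! = 40/3.

40/3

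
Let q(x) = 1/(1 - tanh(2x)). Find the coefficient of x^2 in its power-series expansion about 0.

4

Compose series: expand the inner function first, then feed it into the outer expansion.
[x^0] = 1;  [x^1] = 2;  [x^2] = 4.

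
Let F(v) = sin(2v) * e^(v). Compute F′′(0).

4

Write out both Maclaurin series and multiply, keeping only the needed powers.
The coefficient of v^2 in the expansion is 2, so F′′(0) = 2! * (2) = 4.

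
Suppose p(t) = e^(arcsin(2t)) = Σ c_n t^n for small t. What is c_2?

Substitute the inner expansion into the outer series and collect powers.
p(0) = 1
p′(0) = 2
p′′(0) = 4

2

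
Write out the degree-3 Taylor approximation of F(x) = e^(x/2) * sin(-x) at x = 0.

Expand each factor separately, then convolve coefficients.
[x^0] = 0;  [x^1] = -1;  [x^2] = -1/2;  [x^3] = 1/24.

x^3/24 - x^2/2 - x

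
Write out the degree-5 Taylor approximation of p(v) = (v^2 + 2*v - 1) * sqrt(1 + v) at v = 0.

Shift and add copies of the series according to the polynomial's terms.
p(0) = -1
p′(0) = 3/2
p′′(0) = 17/4
p′′′(0) = 9/8
p^(4)(0) = 15/16
p^(5)(0) = -165/32
Dividing each by k! gives the coefficients c_0, ..., c_5.

-11*v^5/256 + 5*v^4/128 + 3*v^3/16 + 17*v^2/8 + 3*v/2 - 1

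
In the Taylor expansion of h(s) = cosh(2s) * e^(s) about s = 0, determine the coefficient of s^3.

13/6

Expand each factor separately, then convolve coefficients.
h(0) = 1
h′(0) = 1
h′′(0) = 5
h′′′(0) = 13
So c_3 = h′′′(0)/3! = 13/6.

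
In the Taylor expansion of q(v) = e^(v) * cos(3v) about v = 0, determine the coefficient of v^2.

Take the Cauchy product of the two expansions.
q(0) = 1
q′(0) = 1
q′′(0) = -8
So c_2 = q′′(0)/2! = -4.

-4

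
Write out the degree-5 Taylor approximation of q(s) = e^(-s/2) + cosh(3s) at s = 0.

-s^5/3840 + 1297*s^4/384 - s^3/48 + 37*s^2/8 - s/2 + 2

Add the two expansions coefficient-wise.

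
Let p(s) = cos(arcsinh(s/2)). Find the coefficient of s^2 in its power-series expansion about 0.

-1/8

Compose series: expand the inner function first, then feed it into the outer expansion.
p(0) = 1
p′(0) = 0
p′′(0) = -1/4
So c_2 = p′′(0)/2! = -1/8.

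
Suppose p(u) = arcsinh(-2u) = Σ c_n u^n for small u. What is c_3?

p(0) = 0
p′(0) = -2
p′′(0) = 0
p′′′(0) = 8
Then c_k = p^(k)(0)/k! gives each Taylor coefficient.

4/3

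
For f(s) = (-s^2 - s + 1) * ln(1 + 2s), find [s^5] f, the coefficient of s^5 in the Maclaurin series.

Shift and add copies of the series according to the polynomial's terms.
So c_5 = f^(5)(0)/5! = 116/15.

116/15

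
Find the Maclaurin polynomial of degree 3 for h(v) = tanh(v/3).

-v^3/81 + v/3

h(0) = 0
h′(0) = 1/3
h′′(0) = 0
h′′′(0) = -2/27
Then c_k = h^(k)(0)/k! gives each Taylor coefficient.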